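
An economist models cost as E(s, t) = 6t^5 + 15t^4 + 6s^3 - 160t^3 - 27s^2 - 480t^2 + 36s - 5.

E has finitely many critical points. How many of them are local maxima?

2

E separates as a function of s plus a function of t, so ∇E=0 decouples.
∂E/∂s = 18(s - 2)(s - 1) = 0 at s ∈ {1, 2}; ∂E/∂t = 30t(t - 4)(t + 2)(t + 4) = 0 at t ∈ {-4, -2, 0, 4}.
The Hessian is diagonal: diag(E_ss, E_tt). Second derivatives: E_ss(1)=-18, E_ss(2)=18; E_tt(-4)=-1920, E_tt(-2)=720, E_tt(0)=-960, E_tt(4)=5760.
Local maxima occur where both diagonal entries negative: (1, -4), (1, 0). Count: 2.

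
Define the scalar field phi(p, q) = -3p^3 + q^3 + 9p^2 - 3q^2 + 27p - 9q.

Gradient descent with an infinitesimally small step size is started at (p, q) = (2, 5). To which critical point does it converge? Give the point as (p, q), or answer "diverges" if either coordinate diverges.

(-1, 3)

phi is separable, so gradient descent decouples: p follows -∂phi/∂p, q follows -∂phi/∂q.
∂phi/∂p = -9(p - 3)(p + 1); at p=2 this is 27, so p decreases.
∂phi/∂q = 3(q - 3)(q + 1); at q=5 this is 36, so q decreases.
p converges to its nearest critical value -1 (a local min of the p-part); q converges to 3. The iterate converges to (-1, 3).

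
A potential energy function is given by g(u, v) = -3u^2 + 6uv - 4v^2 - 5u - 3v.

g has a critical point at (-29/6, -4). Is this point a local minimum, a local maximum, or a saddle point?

local maximum

The Hessian of g is constant: H = [[-6, 6], [6, -8]].
det(H) = (-6)·(-8) − 6² = 12.
det(H) > 0 and tr(H) = -14 < 0, so H is negative definite and the point is a local maximum.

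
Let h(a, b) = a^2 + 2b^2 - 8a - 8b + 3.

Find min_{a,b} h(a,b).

-21

h(a,b) separates as P(a) + Q(b) + 3, so its minimum is min P + min Q + 3.
P'(a) = 2a - 8 vanishes at a ∈ {4}; Q'(b) = 4b - 8 vanishes at b ∈ {2}.
Local minima of P (where P''>0): P(4)=-16. Local minima of Q: Q(2)=-8.
So the global minimum of h is P(4) + Q(2) + 3 = -16 − 8 + 3 = -21, attained at (4, 2).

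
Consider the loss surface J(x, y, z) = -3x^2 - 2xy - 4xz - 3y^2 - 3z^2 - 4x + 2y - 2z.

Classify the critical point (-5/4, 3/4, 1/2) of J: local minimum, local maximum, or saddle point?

The Hessian is constant: H = [[-6, -2, -4], [-2, -6, 0], [-4, 0, -6]].
Leading principal minors: Δ₁ = -6, Δ₂ = 32, Δ₃ = -96.
The minors alternate sign starting negative (−, +, −), so H is negative definite: a local maximum.

local maximum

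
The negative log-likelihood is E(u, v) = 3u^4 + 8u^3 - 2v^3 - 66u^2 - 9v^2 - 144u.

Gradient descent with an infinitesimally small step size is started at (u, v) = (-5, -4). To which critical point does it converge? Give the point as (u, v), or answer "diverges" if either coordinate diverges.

E is separable, so gradient descent decouples: u follows -∂E/∂u, v follows -∂E/∂v.
∂E/∂u = 12(u - 3)(u + 1)(u + 4); at u=-5 this is -384, so u increases.
∂E/∂v = -6v(v + 3); at v=-4 this is -24, so v increases.
u converges to its nearest critical value -4 (a local min of the u-part); v converges to -3. The iterate converges to (-4, -3).

(-4, -3)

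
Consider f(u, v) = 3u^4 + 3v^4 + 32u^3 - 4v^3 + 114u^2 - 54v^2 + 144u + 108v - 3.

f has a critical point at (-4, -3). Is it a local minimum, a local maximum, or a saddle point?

local minimum

The mixed partial ∂²f/∂u∂v is 0, so the Hessian at any point is diag(f_uu, f_vv) = diag(12(3u^2 + 16u + 19), 12(3v^2 - 2v - 9)).
At (-4, -3): H = diag(36, 288).
Both eigenvalues are positive, so H is positive definite: a local minimum.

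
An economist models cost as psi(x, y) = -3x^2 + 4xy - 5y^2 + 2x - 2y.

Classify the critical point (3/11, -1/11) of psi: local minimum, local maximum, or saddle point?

local maximum

The Hessian of psi is constant: H = [[-6, 4], [4, -10]].
det(H) = (-6)·(-10) − 4² = 44.
det(H) > 0 and tr(H) = -16 < 0, so H is negative definite and the point is a local maximum.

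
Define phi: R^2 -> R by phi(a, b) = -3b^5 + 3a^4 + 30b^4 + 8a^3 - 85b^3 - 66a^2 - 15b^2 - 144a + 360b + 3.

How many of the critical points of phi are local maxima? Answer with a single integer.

phi separates as a function of a plus a function of b, so ∇phi=0 decouples.
∂phi/∂a = 12(a - 3)(a + 1)(a + 4) = 0 at a ∈ {-4, -1, 3}; ∂phi/∂b = -15(b - 4)(b - 3)(b - 2)(b + 1) = 0 at b ∈ {-1, 2, 3, 4}.
The Hessian is diagonal: diag(phi_aa, phi_bb). Second derivatives: phi_aa(-4)=252, phi_aa(-1)=-144, phi_aa(3)=336; phi_bb(-1)=900, phi_bb(2)=-90, phi_bb(3)=60, phi_bb(4)=-150.
Local maxima occur where both diagonal entries negative: (-1, 2), (-1, 4). Count: 2.

2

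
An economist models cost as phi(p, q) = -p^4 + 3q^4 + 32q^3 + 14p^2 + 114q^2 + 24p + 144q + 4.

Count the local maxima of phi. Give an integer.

2

phi separates as a function of p plus a function of q, so ∇phi=0 decouples.
∂phi/∂p = -4(p - 3)(p + 1)(p + 2) = 0 at p ∈ {-2, -1, 3}; ∂phi/∂q = 12(q + 1)(q + 3)(q + 4) = 0 at q ∈ {-4, -3, -1}.
The Hessian is diagonal: diag(phi_pp, phi_qq). Second derivatives: phi_pp(-2)=-20, phi_pp(-1)=16, phi_pp(3)=-80; phi_qq(-4)=36, phi_qq(-3)=-24, phi_qq(-1)=72.
Local maxima occur where both diagonal entries negative: (-2, -3), (3, -3). Count: 2.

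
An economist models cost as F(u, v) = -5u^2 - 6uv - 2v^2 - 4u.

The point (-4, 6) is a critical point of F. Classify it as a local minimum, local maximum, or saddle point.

local maximum

The Hessian of F is constant: H = [[-10, -6], [-6, -4]].
det(H) = (-10)·(-4) − (-6)² = 4.
det(H) > 0 and tr(H) = -14 < 0, so H is negative definite and the point is a local maximum.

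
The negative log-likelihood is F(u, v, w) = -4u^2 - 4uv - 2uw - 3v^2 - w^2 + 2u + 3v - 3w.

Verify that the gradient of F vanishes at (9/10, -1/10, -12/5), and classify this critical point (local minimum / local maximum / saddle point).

∇F = (-8u - 4v - 2w + 2, -4u - 6v + 3, -2u - 2w - 3); substituting (9/10, -1/10, -12/5) gives ∇F = (0, 0, 0), so (9/10, -1/10, -12/5) is indeed a critical point.
The Hessian is constant: H = [[-8, -4, -2], [-4, -6, 0], [-2, 0, -2]].
Leading principal minors: Δ₁ = -8, Δ₂ = 32, Δ₃ = -40.
The minors alternate sign starting negative (−, +, −), so H is negative definite: a local maximum.

local maximum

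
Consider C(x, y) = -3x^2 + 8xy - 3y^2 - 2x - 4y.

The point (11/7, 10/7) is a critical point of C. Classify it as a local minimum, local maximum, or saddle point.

The Hessian of C is constant: H = [[-6, 8], [8, -6]].
det(H) = (-6)·(-6) − 8² = -28.
Since det(H) < 0, H is indefinite and the critical point is a saddle point.

saddle point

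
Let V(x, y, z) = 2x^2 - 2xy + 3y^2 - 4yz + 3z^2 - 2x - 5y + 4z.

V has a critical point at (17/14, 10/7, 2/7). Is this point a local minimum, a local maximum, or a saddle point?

The Hessian is constant: H = [[4, -2, 0], [-2, 6, -4], [0, -4, 6]].
Leading principal minors: Δ₁ = 4, Δ₂ = 20, Δ₃ = 56.
All leading minors are positive, so H is positive definite: a local minimum.

local minimum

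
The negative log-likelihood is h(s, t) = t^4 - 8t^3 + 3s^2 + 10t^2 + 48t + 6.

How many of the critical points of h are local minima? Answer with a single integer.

2

h separates as a function of s plus a function of t, so ∇h=0 decouples.
∂h/∂s = 6s = 0 at s ∈ {0}; ∂h/∂t = 4(t - 4)(t - 3)(t + 1) = 0 at t ∈ {-1, 3, 4}.
The Hessian is diagonal: diag(h_ss, h_tt). Second derivatives: h_ss(0)=6; h_tt(-1)=80, h_tt(3)=-16, h_tt(4)=20.
Local minima occur where both diagonal entries positive: (0, -1), (0, 4). Count: 2.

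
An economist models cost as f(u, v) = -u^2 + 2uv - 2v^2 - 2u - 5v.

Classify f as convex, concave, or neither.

concave

f is quadratic, so its Hessian is the constant matrix H = [[-2, 2], [2, -4]].
det(H) = 4, tr(H) = -6.
det(H) > 0 and tr(H) < 0, so H is negative definite everywhere: concave.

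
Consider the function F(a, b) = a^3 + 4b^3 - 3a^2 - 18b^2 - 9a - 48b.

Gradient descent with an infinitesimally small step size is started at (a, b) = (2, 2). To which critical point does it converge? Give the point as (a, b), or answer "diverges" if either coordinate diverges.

F is separable, so gradient descent decouples: a follows -∂F/∂a, b follows -∂F/∂b.
∂F/∂a = 3(a - 3)(a + 1); at a=2 this is -9, so a increases.
∂F/∂b = 12(b - 4)(b + 1); at b=2 this is -72, so b increases.
a converges to its nearest critical value 3 (a local min of the a-part); b converges to 4. The iterate converges to (3, 4).

(3, 4)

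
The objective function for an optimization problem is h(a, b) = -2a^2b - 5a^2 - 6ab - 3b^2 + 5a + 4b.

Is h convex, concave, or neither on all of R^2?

The term -2a^2b is cubic, so the Hessian is not constant.
∂²h/∂a² = -4b - 10, which takes both signs as b varies (negative for sufficiently large b). A diagonal entry of the Hessian changing sign means the Hessian is neither positive- nor negative-semidefinite on all of R^2.

neither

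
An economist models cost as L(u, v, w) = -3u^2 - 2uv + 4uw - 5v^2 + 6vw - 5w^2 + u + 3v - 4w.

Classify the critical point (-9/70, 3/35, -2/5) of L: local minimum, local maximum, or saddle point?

The Hessian is constant: H = [[-6, -2, 4], [-2, -10, 6], [4, 6, -10]].
Leading principal minors: Δ₁ = -6, Δ₂ = 56, Δ₃ = -280.
The minors alternate sign starting negative (−, +, −), so H is negative definite: a local maximum.

local maximum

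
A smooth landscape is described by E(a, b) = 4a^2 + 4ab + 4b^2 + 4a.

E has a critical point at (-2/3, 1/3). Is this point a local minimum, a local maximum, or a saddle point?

local minimum

The Hessian of E is constant: H = [[8, 4], [4, 8]].
det(H) = 8·8 − 4² = 48.
det(H) > 0 and tr(H) = 16 > 0, so H is positive definite and the point is a local minimum.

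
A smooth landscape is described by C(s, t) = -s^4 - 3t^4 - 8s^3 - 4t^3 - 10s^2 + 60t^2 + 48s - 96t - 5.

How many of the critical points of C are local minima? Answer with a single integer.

1

C separates as a function of s plus a function of t, so ∇C=0 decouples.
∂C/∂s = -4(s - 1)(s + 3)(s + 4) = 0 at s ∈ {-4, -3, 1}; ∂C/∂t = -12(t - 2)(t - 1)(t + 4) = 0 at t ∈ {-4, 1, 2}.
The Hessian is diagonal: diag(C_ss, C_tt). Second derivatives: C_ss(-4)=-20, C_ss(-3)=16, C_ss(1)=-80; C_tt(-4)=-360, C_tt(1)=60, C_tt(2)=-72.
Local minima occur where both diagonal entries positive: (-3, 1). Count: 1.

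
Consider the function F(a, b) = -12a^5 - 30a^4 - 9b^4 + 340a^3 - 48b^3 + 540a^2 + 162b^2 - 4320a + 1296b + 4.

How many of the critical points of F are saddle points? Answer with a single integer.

6

F separates as a function of a plus a function of b, so ∇F=0 decouples.
∂F/∂a = -60(a - 3)(a - 2)(a + 3)(a + 4) = 0 at a ∈ {-4, -3, 2, 3}; ∂F/∂b = -36(b - 3)(b + 3)(b + 4) = 0 at b ∈ {-4, -3, 3}.
The Hessian is diagonal: diag(F_aa, F_bb). Second derivatives: F_aa(-4)=2520, F_aa(-3)=-1800, F_aa(2)=1800, F_aa(3)=-2520; F_bb(-4)=-252, F_bb(-3)=216, F_bb(3)=-1512.
Saddle points occur where the two diagonal entries have opposite signs: (-4, -4), (-4, 3), (-3, -3), (2, -4), (2, 3), (3, -3). Count: 6.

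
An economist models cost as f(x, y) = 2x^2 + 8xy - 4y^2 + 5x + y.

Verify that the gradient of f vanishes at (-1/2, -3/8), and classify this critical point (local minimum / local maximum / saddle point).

∇f = (4x + 8y + 5, 8x - 8y + 1); substituting (-1/2, -3/8) gives ∇f = (0, 0), so (-1/2, -3/8) is indeed a critical point.
The Hessian of f is constant: H = [[4, 8], [8, -8]].
det(H) = 4·(-8) − 8² = -96.
Since det(H) < 0, H is indefinite and the critical point is a saddle point.

saddle point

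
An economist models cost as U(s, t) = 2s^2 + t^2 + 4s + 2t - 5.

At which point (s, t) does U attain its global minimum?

(-1, -1)

U(s,t) separates as P(s) + Q(t) − 5, so its minimum is min P + min Q − 5.
P'(s) = 4s + 4 vanishes at s ∈ {-1}; Q'(t) = 2(t + 1) vanishes at t ∈ {-1}.
Local minima of P (where P''>0): P(-1)=-2. Local minima of Q: Q(-1)=-1.
So the global minimum of U is P(-1) + Q(-1) − 5 = -2 − 1 − 5 = -8, attained at (-1, -1).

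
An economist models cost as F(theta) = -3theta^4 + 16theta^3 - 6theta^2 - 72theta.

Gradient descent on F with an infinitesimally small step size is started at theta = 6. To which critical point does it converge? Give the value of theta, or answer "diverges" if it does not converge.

F'(theta) = -12(theta - 3)(theta - 2)(theta + 1), so F'(6) = -1008.
Gradient descent moves in the -F' direction, i.e. theta is increasing.
There is no critical point above theta=6, and F' keeps the same sign, so the iterate runs off to +∞.

diverges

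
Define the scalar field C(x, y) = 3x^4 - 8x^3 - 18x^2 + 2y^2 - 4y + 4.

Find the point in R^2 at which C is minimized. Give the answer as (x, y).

(3, 1)

C(x,y) separates as P(x) + Q(y) + 4, so its minimum is min P + min Q + 4.
P'(x) = 12x(x - 3)(x + 1) vanishes at x ∈ {-1, 0, 3}; Q'(y) = 4y - 4 vanishes at y ∈ {1}.
Local minima of P (where P''>0): P(-1)=-7, P(3)=-135. Local minima of Q: Q(1)=-2.
So the global minimum of C is P(3) + Q(1) + 4 = -135 − 2 + 4 = -133, attained at (3, 1).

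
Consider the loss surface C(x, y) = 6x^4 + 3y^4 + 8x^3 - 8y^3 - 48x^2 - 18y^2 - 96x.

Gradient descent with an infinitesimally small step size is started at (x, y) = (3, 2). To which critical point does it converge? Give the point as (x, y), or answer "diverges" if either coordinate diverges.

C is separable, so gradient descent decouples: x follows -∂C/∂x, y follows -∂C/∂y.
∂C/∂x = 24(x - 2)(x + 1)(x + 2); at x=3 this is 480, so x decreases.
∂C/∂y = 12y(y - 3)(y + 1); at y=2 this is -72, so y increases.
x converges to its nearest critical value 2 (a local min of the x-part); y converges to 3. The iterate converges to (2, 3).

(2, 3)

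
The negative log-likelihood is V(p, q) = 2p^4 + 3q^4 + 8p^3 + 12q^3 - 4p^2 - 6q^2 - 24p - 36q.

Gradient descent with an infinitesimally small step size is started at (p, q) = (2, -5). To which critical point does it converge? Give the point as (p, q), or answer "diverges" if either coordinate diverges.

V is separable, so gradient descent decouples: p follows -∂V/∂p, q follows -∂V/∂q.
∂V/∂p = 8(p - 1)(p + 1)(p + 3); at p=2 this is 120, so p decreases.
∂V/∂q = 12(q - 1)(q + 1)(q + 3); at q=-5 this is -576, so q increases.
p converges to its nearest critical value 1 (a local min of the p-part); q converges to -3. The iterate converges to (1, -3).

(1, -3)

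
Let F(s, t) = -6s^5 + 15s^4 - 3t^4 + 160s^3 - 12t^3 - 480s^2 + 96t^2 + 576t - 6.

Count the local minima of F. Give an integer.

F separates as a function of s plus a function of t, so ∇F=0 decouples.
∂F/∂s = -30s(s - 4)(s - 2)(s + 4) = 0 at s ∈ {-4, 0, 2, 4}; ∂F/∂t = -12(t - 4)(t + 3)(t + 4) = 0 at t ∈ {-4, -3, 4}.
The Hessian is diagonal: diag(F_ss, F_tt). Second derivatives: F_ss(-4)=5760, F_ss(0)=-960, F_ss(2)=720, F_ss(4)=-1920; F_tt(-4)=-96, F_tt(-3)=84, F_tt(4)=-672.
Local minima occur where both diagonal entries positive: (-4, -3), (2, -3). Count: 2.

2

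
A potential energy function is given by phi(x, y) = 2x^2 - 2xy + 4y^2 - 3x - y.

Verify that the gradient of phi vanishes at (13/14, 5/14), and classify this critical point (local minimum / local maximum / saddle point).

∇phi = (4x - 2y - 3, -2x + 8y - 1); substituting (13/14, 5/14) gives ∇phi = (0, 0), so (13/14, 5/14) is indeed a critical point.
The Hessian of phi is constant: H = [[4, -2], [-2, 8]].
det(H) = 4·8 − (-2)² = 28.
det(H) > 0 and tr(H) = 12 > 0, so H is positive definite and the point is a local minimum.

local minimum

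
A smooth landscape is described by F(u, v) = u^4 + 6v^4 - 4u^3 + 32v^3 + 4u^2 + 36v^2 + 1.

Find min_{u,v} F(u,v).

F(u,v) separates as P(u) + Q(v) + 1, so its minimum is min P + min Q + 1.
P'(u) = 4u(u - 2)(u - 1) vanishes at u ∈ {0, 1, 2}; Q'(v) = 24v(v + 1)(v + 3) vanishes at v ∈ {-3, -1, 0}.
Local minima of P (where P''>0): P(0)=0, P(2)=0. Local minima of Q: Q(-3)=-54, Q(0)=0.
So the global minimum of F is P(0) + Q(-3) + 1 = 0 − 54 + 1 = -53, attained at (0, -3).

-53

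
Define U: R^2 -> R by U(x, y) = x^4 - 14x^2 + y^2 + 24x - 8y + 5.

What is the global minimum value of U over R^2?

U(x,y) separates as P(x) + Q(y) + 5, so its minimum is min P + min Q + 5.
P'(x) = 4(x - 2)(x - 1)(x + 3) vanishes at x ∈ {-3, 1, 2}; Q'(y) = 2y - 8 vanishes at y ∈ {4}.
Local minima of P (where P''>0): P(-3)=-117, P(2)=8. Local minima of Q: Q(4)=-16.
So the global minimum of U is P(-3) + Q(4) + 5 = -117 − 16 + 5 = -128, attained at (-3, 4).

-128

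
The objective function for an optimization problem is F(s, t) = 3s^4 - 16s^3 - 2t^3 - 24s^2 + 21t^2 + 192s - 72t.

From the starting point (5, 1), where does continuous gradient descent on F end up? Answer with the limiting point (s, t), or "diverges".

(4, 3)

F is separable, so gradient descent decouples: s follows -∂F/∂s, t follows -∂F/∂t.
∂F/∂s = 12(s - 4)(s - 2)(s + 2); at s=5 this is 252, so s decreases.
∂F/∂t = -6(t - 4)(t - 3); at t=1 this is -36, so t increases.
s converges to its nearest critical value 4 (a local min of the s-part); t converges to 3. The iterate converges to (4, 3).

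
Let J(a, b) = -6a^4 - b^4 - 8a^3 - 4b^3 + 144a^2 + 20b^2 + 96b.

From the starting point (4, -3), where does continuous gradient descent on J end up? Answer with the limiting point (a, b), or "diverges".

diverges

J is separable, so gradient descent decouples: a follows -∂J/∂a, b follows -∂J/∂b.
∂J/∂a = -24a(a - 3)(a + 4); at a=4 this is -768, so a increases.
∂J/∂b = -4(b - 3)(b + 2)(b + 4); at b=-3 this is -24, so b increases.
The a-coordinate has no critical point in that direction and runs off to infinity.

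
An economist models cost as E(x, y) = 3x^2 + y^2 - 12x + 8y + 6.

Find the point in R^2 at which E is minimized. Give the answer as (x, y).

E(x,y) separates as P(x) + Q(y) + 6, so its minimum is min P + min Q + 6.
P'(x) = 6x - 12 vanishes at x ∈ {2}; Q'(y) = 2y + 8 vanishes at y ∈ {-4}.
Local minima of P (where P''>0): P(2)=-12. Local minima of Q: Q(-4)=-16.
So the global minimum of E is P(2) + Q(-4) + 6 = -12 − 16 + 6 = -22, attained at (2, -4).

(2, -4)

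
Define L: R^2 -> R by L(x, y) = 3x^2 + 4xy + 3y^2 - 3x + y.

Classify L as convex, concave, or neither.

convex

L is quadratic, so its Hessian is the constant matrix H = [[6, 4], [4, 6]].
det(H) = 20, tr(H) = 12.
det(H) > 0 and tr(H) > 0, so H is positive definite everywhere: convex.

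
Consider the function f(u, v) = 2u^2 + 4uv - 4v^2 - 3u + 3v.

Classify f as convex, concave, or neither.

f is quadratic, so its Hessian is the constant matrix H = [[4, 4], [4, -8]].
det(H) = -48, tr(H) = -4.
det(H) < 0, so H is indefinite: neither convex nor concave.

neither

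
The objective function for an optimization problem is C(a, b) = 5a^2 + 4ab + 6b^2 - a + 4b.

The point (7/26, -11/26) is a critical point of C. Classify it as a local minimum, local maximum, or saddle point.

local minimum

The Hessian of C is constant: H = [[10, 4], [4, 12]].
det(H) = 10·12 − 4² = 104.
det(H) > 0 and tr(H) = 22 > 0, so H is positive definite and the point is a local minimum.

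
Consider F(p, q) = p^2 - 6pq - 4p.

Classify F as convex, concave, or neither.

neither

F is quadratic, so its Hessian is the constant matrix H = [[2, -6], [-6, 0]].
det(H) = -36, tr(H) = 2.
det(H) < 0, so H is indefinite: neither convex nor concave.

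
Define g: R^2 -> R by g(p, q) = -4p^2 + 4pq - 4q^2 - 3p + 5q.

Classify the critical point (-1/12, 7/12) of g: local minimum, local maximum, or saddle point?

The Hessian of g is constant: H = [[-8, 4], [4, -8]].
det(H) = (-8)·(-8) − 4² = 48.
det(H) > 0 and tr(H) = -16 < 0, so H is negative definite and the point is a local maximum.

local maximum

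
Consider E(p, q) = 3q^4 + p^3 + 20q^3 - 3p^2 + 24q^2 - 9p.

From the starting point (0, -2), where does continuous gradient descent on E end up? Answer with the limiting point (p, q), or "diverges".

(3, -4)

E is separable, so gradient descent decouples: p follows -∂E/∂p, q follows -∂E/∂q.
∂E/∂p = 3(p - 3)(p + 1); at p=0 this is -9, so p increases.
∂E/∂q = 12q(q + 1)(q + 4); at q=-2 this is 48, so q decreases.
p converges to its nearest critical value 3 (a local min of the p-part); q converges to -4. The iterate converges to (3, -4).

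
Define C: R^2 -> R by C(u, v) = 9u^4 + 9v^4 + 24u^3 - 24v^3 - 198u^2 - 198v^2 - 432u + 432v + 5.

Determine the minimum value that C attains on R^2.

-3397

C(u,v) separates as P(u) + Q(v) + 5, so its minimum is min P + min Q + 5.
P'(u) = 36(u - 3)(u + 1)(u + 4) vanishes at u ∈ {-4, -1, 3}; Q'(v) = 36(v - 4)(v - 1)(v + 3) vanishes at v ∈ {-3, 1, 4}.
Local minima of P (where P''>0): P(-4)=-672, P(3)=-1701. Local minima of Q: Q(-3)=-1701, Q(4)=-672.
So the global minimum of C is P(3) + Q(-3) + 5 = -1701 − 1701 + 5 = -3397, attained at (3, -3).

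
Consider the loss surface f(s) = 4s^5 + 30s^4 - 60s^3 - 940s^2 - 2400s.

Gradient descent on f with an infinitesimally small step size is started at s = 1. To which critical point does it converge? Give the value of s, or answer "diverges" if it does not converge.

f'(s) = 20(s - 4)(s + 2)(s + 3)(s + 5), so f'(1) = -4320.
Gradient descent moves in the -f' direction, i.e. s is increasing.
The nearest critical point in that direction is s = 4, where f'' = 7560 > 0 (a local minimum). The iterate converges there.

4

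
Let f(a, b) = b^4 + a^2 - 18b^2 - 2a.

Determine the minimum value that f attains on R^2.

-82

f(a,b) separates as P(a) + Q(b), so its minimum is min P + min Q.
P'(a) = 2a - 2 vanishes at a ∈ {1}; Q'(b) = 4b(b - 3)(b + 3) vanishes at b ∈ {-3, 0, 3}.
Local minima of P (where P''>0): P(1)=-1. Local minima of Q: Q(-3)=-81, Q(3)=-81.
So the global minimum of f is P(1) + Q(-3) = -1 − 81 = -82, attained at (1, -3).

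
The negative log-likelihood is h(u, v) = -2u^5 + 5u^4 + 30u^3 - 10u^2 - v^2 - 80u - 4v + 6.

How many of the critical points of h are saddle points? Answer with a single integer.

h separates as a function of u plus a function of v, so ∇h=0 decouples.
∂h/∂u = -10(u - 4)(u - 1)(u + 1)(u + 2) = 0 at u ∈ {-2, -1, 1, 4}; ∂h/∂v = -2(v + 2) = 0 at v ∈ {-2}.
The Hessian is diagonal: diag(h_uu, h_vv). Second derivatives: h_uu(-2)=180, h_uu(-1)=-100, h_uu(1)=180, h_uu(4)=-900; h_vv(-2)=-2.
Saddle points occur where the two diagonal entries have opposite signs: (-2, -2), (1, -2). Count: 2.

2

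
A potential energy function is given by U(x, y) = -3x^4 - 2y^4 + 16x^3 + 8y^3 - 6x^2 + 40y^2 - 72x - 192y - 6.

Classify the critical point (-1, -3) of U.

local maximum

The mixed partial ∂²U/∂x∂y is 0, so the Hessian at any point is diag(U_xx, U_yy) = diag(12(-3x^2 + 8x - 1), 8(-3y^2 + 6y + 10)).
At (-1, -3): H = diag(-144, -280).
Both eigenvalues are negative, so H is negative definite: a local maximum.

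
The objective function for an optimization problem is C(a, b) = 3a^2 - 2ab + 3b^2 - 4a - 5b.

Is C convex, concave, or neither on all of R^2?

C is quadratic, so its Hessian is the constant matrix H = [[6, -2], [-2, 6]].
det(H) = 32, tr(H) = 12.
det(H) > 0 and tr(H) > 0, so H is positive definite everywhere: convex.

convex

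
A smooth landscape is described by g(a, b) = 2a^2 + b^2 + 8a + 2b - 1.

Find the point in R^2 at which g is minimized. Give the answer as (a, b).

(-2, -1)

g(a,b) separates as P(a) + Q(b) − 1, so its minimum is min P + min Q − 1.
P'(a) = 4a + 8 vanishes at a ∈ {-2}; Q'(b) = 2b + 2 vanishes at b ∈ {-1}.
Local minima of P (where P''>0): P(-2)=-8. Local minima of Q: Q(-1)=-1.
So the global minimum of g is P(-2) + Q(-1) − 1 = -8 − 1 − 1 = -10, attained at (-2, -1).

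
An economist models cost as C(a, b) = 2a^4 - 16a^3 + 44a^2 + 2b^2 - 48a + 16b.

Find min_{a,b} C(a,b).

C(a,b) separates as P(a) + Q(b), so its minimum is min P + min Q.
P'(a) = 8(a - 3)(a - 2)(a - 1) vanishes at a ∈ {1, 2, 3}; Q'(b) = 4b + 16 vanishes at b ∈ {-4}.
Local minima of P (where P''>0): P(1)=-18, P(3)=-18. Local minima of Q: Q(-4)=-32.
So the global minimum of C is P(1) + Q(-4) = -18 − 32 = -50, attained at (1, -4).

-50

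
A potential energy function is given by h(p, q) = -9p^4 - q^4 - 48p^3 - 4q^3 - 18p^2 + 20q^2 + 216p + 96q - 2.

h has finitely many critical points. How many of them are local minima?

h separates as a function of p plus a function of q, so ∇h=0 decouples.
∂h/∂p = -36(p - 1)(p + 2)(p + 3) = 0 at p ∈ {-3, -2, 1}; ∂h/∂q = -4(q - 3)(q + 2)(q + 4) = 0 at q ∈ {-4, -2, 3}.
The Hessian is diagonal: diag(h_pp, h_qq). Second derivatives: h_pp(-3)=-144, h_pp(-2)=108, h_pp(1)=-432; h_qq(-4)=-56, h_qq(-2)=40, h_qq(3)=-140.
Local minima occur where both diagonal entries positive: (-2, -2). Count: 1.

1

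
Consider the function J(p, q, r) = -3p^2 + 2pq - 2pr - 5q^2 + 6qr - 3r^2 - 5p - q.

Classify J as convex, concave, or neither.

J is quadratic, so its Hessian is the constant matrix H = [[-6, 2, -2], [2, -10, 6], [-2, 6, -6]].
Leading principal minors: -6, 56, -128.
Signs alternate −, +, − ⇒ H ≺ 0 ⇒ concave.

concave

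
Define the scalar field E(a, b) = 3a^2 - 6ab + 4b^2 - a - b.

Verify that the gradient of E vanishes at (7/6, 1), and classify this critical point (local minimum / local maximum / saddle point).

local minimum

∇E = (6a - 6b - 1, -6a + 8b - 1); substituting (7/6, 1) gives ∇E = (0, 0), so (7/6, 1) is indeed a critical point.
The Hessian of E is constant: H = [[6, -6], [-6, 8]].
det(H) = 6·8 − (-6)² = 12.
det(H) > 0 and tr(H) = 14 > 0, so H is positive definite and the point is a local minimum.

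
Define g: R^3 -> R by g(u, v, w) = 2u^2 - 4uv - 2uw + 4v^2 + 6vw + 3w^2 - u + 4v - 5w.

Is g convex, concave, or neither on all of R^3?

g is quadratic, so its Hessian is the constant matrix H = [[4, -4, -2], [-4, 8, 6], [-2, 6, 6]].
Leading principal minors: 4, 16, 16.
All positive ⇒ H ≻ 0 ⇒ convex.

convex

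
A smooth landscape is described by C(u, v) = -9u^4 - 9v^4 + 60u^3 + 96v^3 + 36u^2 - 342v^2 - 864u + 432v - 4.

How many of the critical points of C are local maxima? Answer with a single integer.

C separates as a function of u plus a function of v, so ∇C=0 decouples.
∂C/∂u = -36(u - 4)(u - 3)(u + 2) = 0 at u ∈ {-2, 3, 4}; ∂C/∂v = -36(v - 4)(v - 3)(v - 1) = 0 at v ∈ {1, 3, 4}.
The Hessian is diagonal: diag(C_uu, C_vv). Second derivatives: C_uu(-2)=-1080, C_uu(3)=180, C_uu(4)=-216; C_vv(1)=-216, C_vv(3)=72, C_vv(4)=-108.
Local maxima occur where both diagonal entries negative: (-2, 1), (-2, 4), (4, 1), (4, 4). Count: 4.

4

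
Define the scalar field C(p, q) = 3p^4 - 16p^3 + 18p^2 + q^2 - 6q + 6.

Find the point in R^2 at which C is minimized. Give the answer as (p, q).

C(p,q) separates as A(p) + B(q) + 6, so its minimum is min A + min B + 6.
A'(p) = 12p(p - 3)(p - 1) vanishes at p ∈ {0, 1, 3}; B'(q) = 2q - 6 vanishes at q ∈ {3}.
Local minima of A (where A''>0): A(0)=0, A(3)=-27. Local minima of B: B(3)=-9.
So the global minimum of C is A(3) + B(3) + 6 = -27 − 9 + 6 = -30, attained at (3, 3).

(3, 3)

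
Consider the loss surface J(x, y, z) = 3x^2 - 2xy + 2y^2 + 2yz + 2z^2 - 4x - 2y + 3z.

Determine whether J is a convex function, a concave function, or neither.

convex

J is quadratic, so its Hessian is the constant matrix H = [[6, -2, 0], [-2, 4, 2], [0, 2, 4]].
Leading principal minors: 6, 20, 56.
All positive ⇒ H ≻ 0 ⇒ convex.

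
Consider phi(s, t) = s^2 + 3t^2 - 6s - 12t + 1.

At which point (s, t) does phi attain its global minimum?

(3, 2)

phi(s,t) separates as P(s) + Q(t) + 1, so its minimum is min P + min Q + 1.
P'(s) = 2s - 6 vanishes at s ∈ {3}; Q'(t) = 6(t - 2) vanishes at t ∈ {2}.
Local minima of P (where P''>0): P(3)=-9. Local minima of Q: Q(2)=-12.
So the global minimum of phi is P(3) + Q(2) + 1 = -9 − 12 + 1 = -20, attained at (3, 2).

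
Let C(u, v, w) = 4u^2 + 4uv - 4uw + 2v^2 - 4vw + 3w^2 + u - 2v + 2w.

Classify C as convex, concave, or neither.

C is quadratic, so its Hessian is the constant matrix H = [[8, 4, -4], [4, 4, -4], [-4, -4, 6]].
Leading principal minors: 8, 16, 32.
All positive ⇒ H ≻ 0 ⇒ convex.

convex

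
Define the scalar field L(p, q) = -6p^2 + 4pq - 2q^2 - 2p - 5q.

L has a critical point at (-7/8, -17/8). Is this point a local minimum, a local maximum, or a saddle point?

local maximum

The Hessian of L is constant: H = [[-12, 4], [4, -4]].
det(H) = (-12)·(-4) − 4² = 32.
det(H) > 0 and tr(H) = -16 < 0, so H is negative definite and the point is a local maximum.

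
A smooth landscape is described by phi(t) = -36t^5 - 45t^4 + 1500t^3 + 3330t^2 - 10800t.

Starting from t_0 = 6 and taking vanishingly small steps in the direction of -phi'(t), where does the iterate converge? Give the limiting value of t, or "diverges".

phi'(t) = -180(t - 5)(t - 1)(t + 3)(t + 4), so phi'(6) = -81000.
Gradient descent moves in the -phi' direction, i.e. t is increasing.
There is no critical point above t=6, and phi' keeps the same sign, so the iterate runs off to +∞.

diverges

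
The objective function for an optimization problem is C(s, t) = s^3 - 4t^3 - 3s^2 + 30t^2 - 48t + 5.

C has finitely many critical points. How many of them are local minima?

1

C separates as a function of s plus a function of t, so ∇C=0 decouples.
∂C/∂s = 3s(s - 2) = 0 at s ∈ {0, 2}; ∂C/∂t = -12(t - 4)(t - 1) = 0 at t ∈ {1, 4}.
The Hessian is diagonal: diag(C_ss, C_tt). Second derivatives: C_ss(0)=-6, C_ss(2)=6; C_tt(1)=36, C_tt(4)=-36.
Local minima occur where both diagonal entries positive: (2, 1). Count: 1.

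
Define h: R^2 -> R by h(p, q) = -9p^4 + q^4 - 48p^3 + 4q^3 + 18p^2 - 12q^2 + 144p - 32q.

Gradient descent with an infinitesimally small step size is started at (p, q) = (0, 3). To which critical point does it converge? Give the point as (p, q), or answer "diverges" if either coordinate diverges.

(-1, 2)

h is separable, so gradient descent decouples: p follows -∂h/∂p, q follows -∂h/∂q.
∂h/∂p = -36(p - 1)(p + 1)(p + 4); at p=0 this is 144, so p decreases.
∂h/∂q = 4(q - 2)(q + 1)(q + 4); at q=3 this is 112, so q decreases.
p converges to its nearest critical value -1 (a local min of the p-part); q converges to 2. The iterate converges to (-1, 2).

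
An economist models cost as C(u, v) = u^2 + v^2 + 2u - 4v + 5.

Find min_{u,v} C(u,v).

0

C(u,v) separates as P(u) + Q(v) + 5, so its minimum is min P + min Q + 5.
P'(u) = 2u + 2 vanishes at u ∈ {-1}; Q'(v) = 2v - 4 vanishes at v ∈ {2}.
Local minima of P (where P''>0): P(-1)=-1. Local minima of Q: Q(2)=-4.
So the global minimum of C is P(-1) + Q(2) + 5 = -1 − 4 + 5 = 0, attained at (-1, 2).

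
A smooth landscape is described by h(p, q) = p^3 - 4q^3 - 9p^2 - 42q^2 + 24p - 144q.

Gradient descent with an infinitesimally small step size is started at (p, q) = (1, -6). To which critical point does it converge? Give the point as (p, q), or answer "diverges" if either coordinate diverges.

h is separable, so gradient descent decouples: p follows -∂h/∂p, q follows -∂h/∂q.
∂h/∂p = 3(p - 4)(p - 2); at p=1 this is 9, so p decreases.
∂h/∂q = -12(q + 3)(q + 4); at q=-6 this is -72, so q increases.
The p-coordinate has no critical point in that direction and runs off to infinity.

diverges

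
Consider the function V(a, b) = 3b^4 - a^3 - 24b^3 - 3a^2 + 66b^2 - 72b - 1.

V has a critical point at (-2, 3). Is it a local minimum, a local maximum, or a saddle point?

local minimum

The mixed partial ∂²V/∂a∂b is 0, so the Hessian at any point is diag(V_aa, V_bb) = diag(-6(a + 1), 12(3b^2 - 12b + 11)).
At (-2, 3): H = diag(6, 24).
Both eigenvalues are positive, so H is positive definite: a local minimum.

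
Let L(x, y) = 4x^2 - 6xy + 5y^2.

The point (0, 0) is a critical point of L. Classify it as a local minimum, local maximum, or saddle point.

local minimum

The Hessian of L is constant: H = [[8, -6], [-6, 10]].
det(H) = 8·10 − (-6)² = 44.
det(H) > 0 and tr(H) = 18 > 0, so H is positive definite and the point is a local minimum.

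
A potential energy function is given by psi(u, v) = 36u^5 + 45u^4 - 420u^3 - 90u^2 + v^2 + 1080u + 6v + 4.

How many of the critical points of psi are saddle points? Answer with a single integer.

2

psi separates as a function of u plus a function of v, so ∇psi=0 decouples.
∂psi/∂u = 180(u - 2)(u - 1)(u + 1)(u + 3) = 0 at u ∈ {-3, -1, 1, 2}; ∂psi/∂v = 2(v + 3) = 0 at v ∈ {-3}.
The Hessian is diagonal: diag(psi_uu, psi_vv). Second derivatives: psi_uu(-3)=-7200, psi_uu(-1)=2160, psi_uu(1)=-1440, psi_uu(2)=2700; psi_vv(-3)=2.
Saddle points occur where the two diagonal entries have opposite signs: (-3, -3), (1, -3). Count: 2.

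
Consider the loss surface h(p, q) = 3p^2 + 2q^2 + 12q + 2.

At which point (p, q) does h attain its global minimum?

h(p,q) separates as A(p) + B(q) + 2, so its minimum is min A + min B + 2.
A'(p) = 6p vanishes at p ∈ {0}; B'(q) = 4q + 12 vanishes at q ∈ {-3}.
Local minima of A (where A''>0): A(0)=0. Local minima of B: B(-3)=-18.
So the global minimum of h is A(0) + B(-3) + 2 = 0 − 18 + 2 = -16, attained at (0, -3).

(0, -3)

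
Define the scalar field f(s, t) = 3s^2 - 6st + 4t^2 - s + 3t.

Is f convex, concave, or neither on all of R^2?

f is quadratic, so its Hessian is the constant matrix H = [[6, -6], [-6, 8]].
det(H) = 12, tr(H) = 14.
det(H) > 0 and tr(H) > 0, so H is positive definite everywhere: convex.

convex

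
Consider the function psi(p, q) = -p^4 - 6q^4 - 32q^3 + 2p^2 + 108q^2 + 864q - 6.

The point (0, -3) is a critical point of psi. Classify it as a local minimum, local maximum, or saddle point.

local minimum

The mixed partial ∂²psi/∂p∂q is 0, so the Hessian at any point is diag(psi_pp, psi_qq) = diag(4(-3p^2 + 1), 24(-3q^2 - 8q + 9)).
At (0, -3): H = diag(4, 144).
Both eigenvalues are positive, so H is positive definite: a local minimum.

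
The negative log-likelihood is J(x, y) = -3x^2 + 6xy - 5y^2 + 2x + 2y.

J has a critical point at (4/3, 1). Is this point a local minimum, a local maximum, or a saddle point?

The Hessian of J is constant: H = [[-6, 6], [6, -10]].
det(H) = (-6)·(-10) − 6² = 24.
det(H) > 0 and tr(H) = -16 < 0, so H is negative definite and the point is a local maximum.

local maximum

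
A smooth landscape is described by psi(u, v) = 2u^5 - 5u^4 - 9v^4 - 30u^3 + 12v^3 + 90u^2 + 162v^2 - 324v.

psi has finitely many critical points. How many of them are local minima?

psi separates as a function of u plus a function of v, so ∇psi=0 decouples.
∂psi/∂u = 10u(u - 3)(u - 2)(u + 3) = 0 at u ∈ {-3, 0, 2, 3}; ∂psi/∂v = -36(v - 3)(v - 1)(v + 3) = 0 at v ∈ {-3, 1, 3}.
The Hessian is diagonal: diag(psi_uu, psi_vv). Second derivatives: psi_uu(-3)=-900, psi_uu(0)=180, psi_uu(2)=-100, psi_uu(3)=180; psi_vv(-3)=-864, psi_vv(1)=288, psi_vv(3)=-432.
Local minima occur where both diagonal entries positive: (0, 1), (3, 1). Count: 2.

2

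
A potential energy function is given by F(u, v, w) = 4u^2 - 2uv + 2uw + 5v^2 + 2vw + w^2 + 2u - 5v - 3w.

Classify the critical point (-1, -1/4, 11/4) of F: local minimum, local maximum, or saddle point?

The Hessian is constant: H = [[8, -2, 2], [-2, 10, 2], [2, 2, 2]].
Leading principal minors: Δ₁ = 8, Δ₂ = 76, Δ₃ = 64.
All leading minors are positive, so H is positive definite: a local minimum.

local minimum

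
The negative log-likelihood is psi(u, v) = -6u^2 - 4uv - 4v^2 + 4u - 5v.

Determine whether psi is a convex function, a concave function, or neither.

psi is quadratic, so its Hessian is the constant matrix H = [[-12, -4], [-4, -8]].
det(H) = 80, tr(H) = -20.
det(H) > 0 and tr(H) < 0, so H is negative definite everywhere: concave.

concave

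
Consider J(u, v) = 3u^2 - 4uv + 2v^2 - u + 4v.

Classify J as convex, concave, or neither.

J is quadratic, so its Hessian is the constant matrix H = [[6, -4], [-4, 4]].
det(H) = 8, tr(H) = 10.
det(H) > 0 and tr(H) > 0, so H is positive definite everywhere: convex.

convex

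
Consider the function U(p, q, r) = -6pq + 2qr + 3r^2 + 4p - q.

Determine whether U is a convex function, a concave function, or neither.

neither

U is quadratic, so its Hessian is the constant matrix H = [[0, -6, 0], [-6, 0, 2], [0, 2, 6]].
Leading principal minors: 0, -36, -216.
Neither pattern holds ⇒ H is indefinite ⇒ neither convex nor concave.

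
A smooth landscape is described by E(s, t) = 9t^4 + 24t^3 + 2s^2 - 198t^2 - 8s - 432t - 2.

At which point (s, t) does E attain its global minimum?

(2, 3)

E(s,t) separates as P(s) + Q(t) − 2, so its minimum is min P + min Q − 2.
P'(s) = 4s - 8 vanishes at s ∈ {2}; Q'(t) = 36(t - 3)(t + 1)(t + 4) vanishes at t ∈ {-4, -1, 3}.
Local minima of P (where P''>0): P(2)=-8. Local minima of Q: Q(-4)=-672, Q(3)=-1701.
So the global minimum of E is P(2) + Q(3) − 2 = -8 − 1701 − 2 = -1711, attained at (2, 3).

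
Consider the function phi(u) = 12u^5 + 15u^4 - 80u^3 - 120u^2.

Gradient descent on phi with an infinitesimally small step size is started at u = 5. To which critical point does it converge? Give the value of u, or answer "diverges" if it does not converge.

phi'(u) = 60u(u - 2)(u + 1)(u + 2), so phi'(5) = 37800.
Gradient descent moves in the -phi' direction, i.e. u is decreasing.
The nearest critical point in that direction is u = 2, where phi'' = 1440 > 0 (a local minimum). The iterate converges there.

2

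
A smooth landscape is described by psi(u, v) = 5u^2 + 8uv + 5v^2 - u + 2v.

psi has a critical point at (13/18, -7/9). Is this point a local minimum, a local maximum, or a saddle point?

The Hessian of psi is constant: H = [[10, 8], [8, 10]].
det(H) = 10·10 − 8² = 36.
det(H) > 0 and tr(H) = 20 > 0, so H is positive definite and the point is a local minimum.

local minimum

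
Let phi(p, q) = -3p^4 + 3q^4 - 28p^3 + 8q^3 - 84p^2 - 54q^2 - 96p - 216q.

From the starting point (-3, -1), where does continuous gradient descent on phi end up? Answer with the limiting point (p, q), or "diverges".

phi is separable, so gradient descent decouples: p follows -∂phi/∂p, q follows -∂phi/∂q.
∂phi/∂p = -12(p + 1)(p + 2)(p + 4); at p=-3 this is -24, so p increases.
∂phi/∂q = 12(q - 3)(q + 2)(q + 3); at q=-1 this is -96, so q increases.
p converges to its nearest critical value -2 (a local min of the p-part); q converges to 3. The iterate converges to (-2, 3).

(-2, 3)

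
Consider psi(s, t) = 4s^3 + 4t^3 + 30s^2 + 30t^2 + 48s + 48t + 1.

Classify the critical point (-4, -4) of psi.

The mixed partial ∂²psi/∂s∂t is 0, so the Hessian at any point is diag(psi_ss, psi_tt) = diag(12(2s + 5), 12(2t + 5)).
At (-4, -4): H = diag(-36, -36).
Both eigenvalues are negative, so H is negative definite: a local maximum.

local maximum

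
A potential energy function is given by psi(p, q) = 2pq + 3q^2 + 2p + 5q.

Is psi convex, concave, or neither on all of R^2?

neither

psi is quadratic, so its Hessian is the constant matrix H = [[0, 2], [2, 6]].
det(H) = -4, tr(H) = 6.
det(H) < 0, so H is indefinite: neither convex nor concave.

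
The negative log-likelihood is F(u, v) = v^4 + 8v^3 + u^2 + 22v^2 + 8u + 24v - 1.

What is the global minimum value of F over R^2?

F(u,v) separates as P(u) + Q(v) − 1, so its minimum is min P + min Q − 1.
P'(u) = 2u + 8 vanishes at u ∈ {-4}; Q'(v) = 4(v + 1)(v + 2)(v + 3) vanishes at v ∈ {-3, -2, -1}.
Local minima of P (where P''>0): P(-4)=-16. Local minima of Q: Q(-3)=-9, Q(-1)=-9.
So the global minimum of F is P(-4) + Q(-3) − 1 = -16 − 9 − 1 = -26, attained at (-4, -3).

-26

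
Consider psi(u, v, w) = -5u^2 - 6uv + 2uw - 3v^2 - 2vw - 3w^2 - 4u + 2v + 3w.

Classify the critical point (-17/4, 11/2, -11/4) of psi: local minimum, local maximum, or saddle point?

The Hessian is constant: H = [[-10, -6, 2], [-6, -6, -2], [2, -2, -6]].
Leading principal minors: Δ₁ = -10, Δ₂ = 24, Δ₃ = -32.
The minors alternate sign starting negative (−, +, −), so H is negative definite: a local maximum.

local maximum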